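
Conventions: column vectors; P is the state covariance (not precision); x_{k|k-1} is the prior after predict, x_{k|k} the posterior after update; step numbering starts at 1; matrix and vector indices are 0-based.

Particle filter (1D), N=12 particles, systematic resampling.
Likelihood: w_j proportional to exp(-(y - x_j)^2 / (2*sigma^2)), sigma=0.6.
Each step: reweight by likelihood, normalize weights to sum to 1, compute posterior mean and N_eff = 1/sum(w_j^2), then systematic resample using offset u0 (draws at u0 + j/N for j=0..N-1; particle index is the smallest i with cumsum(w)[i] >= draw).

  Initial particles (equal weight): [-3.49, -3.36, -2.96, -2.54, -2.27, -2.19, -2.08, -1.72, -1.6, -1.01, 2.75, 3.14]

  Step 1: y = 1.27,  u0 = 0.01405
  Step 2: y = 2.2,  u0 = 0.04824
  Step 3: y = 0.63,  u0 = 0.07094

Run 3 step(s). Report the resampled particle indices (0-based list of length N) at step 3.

step 1: w=[0.0000, 0.0000, 0.0000, 0.0000, 0.0000, 0.0000, 0.0000, 0.0001, 0.0002, 0.0130, 0.8485, 0.1382]  mean=2.7538  Neff=1.3528  idx=[10, 10, 10, 10, 10, 10, 10, 10, 10, 10, 10, 11]
step 2: w=[0.0874, 0.0874, 0.0874, 0.0874, 0.0874, 0.0874, 0.0874, 0.0874, 0.0874, 0.0874, 0.0874, 0.0390]  mean=2.7652  Neff=11.6987  idx=[0, 1, 2, 3, 4, 5, 6, 7, 8, 9, 10, 11]
step 3: w=[0.0902, 0.0902, 0.0902, 0.0902, 0.0902, 0.0902, 0.0902, 0.0902, 0.0902, 0.0902, 0.0902, 0.0073]  mean=2.7529  Neff=11.1568  idx=[0, 1, 2, 3, 4, 5, 6, 7, 8, 9, 10, 10]

resampled_idx = [0, 1, 2, 3, 4, 5, 6, 7, 8, 9, 10, 10]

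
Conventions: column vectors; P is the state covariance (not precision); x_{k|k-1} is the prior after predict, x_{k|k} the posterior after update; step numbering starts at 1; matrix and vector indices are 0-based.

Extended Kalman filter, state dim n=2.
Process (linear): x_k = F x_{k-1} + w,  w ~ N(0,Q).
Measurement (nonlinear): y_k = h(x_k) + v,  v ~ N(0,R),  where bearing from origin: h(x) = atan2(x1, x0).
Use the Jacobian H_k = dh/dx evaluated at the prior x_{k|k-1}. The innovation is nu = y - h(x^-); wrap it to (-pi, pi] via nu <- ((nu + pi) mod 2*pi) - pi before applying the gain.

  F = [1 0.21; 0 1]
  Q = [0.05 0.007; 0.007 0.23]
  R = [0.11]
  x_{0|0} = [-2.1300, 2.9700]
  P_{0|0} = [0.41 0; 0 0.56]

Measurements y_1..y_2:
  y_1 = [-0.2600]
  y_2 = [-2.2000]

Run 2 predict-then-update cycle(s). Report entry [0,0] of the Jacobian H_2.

step 1: x^-=[-1.5063, 2.9700]  P^-=[0.4847 0.1246; 0.1246 0.7900]  H_jac=[-0.2678 -0.1358]  S=[0.1684]  K=[-0.8713; -0.8353]  nu=[-2.3002]  x^+=[0.4979, 4.8914]  P^+=[0.3568 0.0020; 0.0020 0.6725]
step 2: x^-=[1.5250, 4.8914]  P^-=[0.4374 0.1503; 0.1503 0.9025]  H_jac=[-0.1863 0.0581]  S=[0.1250]  K=[-0.5822; 0.1955]  nu=[2.8146]  x^+=[-0.1137, 5.4416]  P^+=[0.3950 0.1645; 0.1645 0.8977]

H_jac[0,0] = -0.1863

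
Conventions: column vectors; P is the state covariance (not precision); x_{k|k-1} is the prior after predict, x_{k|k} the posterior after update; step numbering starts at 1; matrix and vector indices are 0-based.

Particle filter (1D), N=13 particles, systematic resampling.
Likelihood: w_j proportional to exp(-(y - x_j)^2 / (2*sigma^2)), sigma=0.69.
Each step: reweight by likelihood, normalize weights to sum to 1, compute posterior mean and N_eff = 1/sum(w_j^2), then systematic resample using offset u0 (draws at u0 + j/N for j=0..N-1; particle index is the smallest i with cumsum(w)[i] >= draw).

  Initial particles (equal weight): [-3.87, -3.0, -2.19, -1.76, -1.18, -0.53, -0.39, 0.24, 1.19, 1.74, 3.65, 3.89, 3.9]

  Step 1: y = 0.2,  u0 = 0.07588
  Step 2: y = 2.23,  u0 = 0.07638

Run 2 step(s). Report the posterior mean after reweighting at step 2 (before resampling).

step 1: w=[0.0000, 0.0000, 0.0009, 0.0062, 0.0473, 0.1999, 0.2427, 0.3492, 0.1250, 0.0290, 0.0000, 0.0000, 0.0000]  mean=0.0137  Neff=4.1759  idx=[5, 5, 5, 6, 6, 6, 7, 7, 7, 7, 7, 8, 9]
step 2: w=[0.0003, 0.0003, 0.0003, 0.0006, 0.0006, 0.0006, 0.0132, 0.0132, 0.0132, 0.0132, 0.0132, 0.2722, 0.6588]  mean=1.4850  Neff=1.9646  idx=[11, 11, 11, 11, 12, 12, 12, 12, 12, 12, 12, 12, 12]

post_mean = 1.4850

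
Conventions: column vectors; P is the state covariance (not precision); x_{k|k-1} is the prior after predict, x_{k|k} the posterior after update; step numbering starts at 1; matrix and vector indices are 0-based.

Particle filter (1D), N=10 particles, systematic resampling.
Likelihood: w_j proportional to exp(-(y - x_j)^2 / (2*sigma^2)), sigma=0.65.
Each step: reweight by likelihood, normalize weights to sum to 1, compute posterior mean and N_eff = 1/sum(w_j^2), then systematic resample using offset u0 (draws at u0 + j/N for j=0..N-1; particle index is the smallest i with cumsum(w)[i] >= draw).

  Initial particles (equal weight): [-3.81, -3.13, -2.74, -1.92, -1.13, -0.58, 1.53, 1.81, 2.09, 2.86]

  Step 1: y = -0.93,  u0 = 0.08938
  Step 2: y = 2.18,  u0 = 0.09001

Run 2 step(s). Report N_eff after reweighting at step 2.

step 1: w=[0.0000, 0.0015, 0.0096, 0.1453, 0.4421, 0.4010, 0.0004, 0.0001, 0.0000, 0.0000]  mean=-1.0416  Neff=2.6492  idx=[3, 4, 4, 4, 4, 4, 5, 5, 5, 5]
step 2: w=[0.0000, 0.0047, 0.0047, 0.0047, 0.0047, 0.0047, 0.2441, 0.2441, 0.2441, 0.2441]  mean=-0.5929  Neff=4.1928  idx=[6, 6, 7, 7, 7, 8, 8, 9, 9, 9]

N_eff = 4.1928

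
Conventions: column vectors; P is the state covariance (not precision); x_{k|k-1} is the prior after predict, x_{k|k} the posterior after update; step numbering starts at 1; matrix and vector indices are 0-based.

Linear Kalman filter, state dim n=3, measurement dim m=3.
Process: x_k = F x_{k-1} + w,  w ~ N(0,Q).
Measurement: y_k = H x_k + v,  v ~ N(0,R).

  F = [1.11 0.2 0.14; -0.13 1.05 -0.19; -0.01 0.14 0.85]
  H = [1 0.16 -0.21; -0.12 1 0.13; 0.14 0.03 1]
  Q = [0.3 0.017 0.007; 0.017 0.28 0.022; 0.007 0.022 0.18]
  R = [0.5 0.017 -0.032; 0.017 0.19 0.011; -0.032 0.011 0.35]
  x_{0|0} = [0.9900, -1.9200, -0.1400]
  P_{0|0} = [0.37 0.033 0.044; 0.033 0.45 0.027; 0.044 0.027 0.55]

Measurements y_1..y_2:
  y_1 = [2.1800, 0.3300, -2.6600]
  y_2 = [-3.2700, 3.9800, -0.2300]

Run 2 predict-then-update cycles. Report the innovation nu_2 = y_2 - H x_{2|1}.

innov = [-4.5463, 3.8949, 1.1822]

step 1: x^-=[0.6953, -2.1181, -0.3977]  P^-=[0.8145 0.0739 0.1326; 0.0739 0.7846 0.0175; 0.1326 0.0175 0.5918]  S=[1.3275 0.1184 0.0968; 0.1184 0.9790 0.1119; 0.0968 0.1119 0.9973]  K=[0.5958 -0.1020 0.2031; 0.0803 0.7901 -0.0450; -0.0377 0.0145 0.6146]  nu=[1.7401, 2.5832, -2.2961]  x^+=[1.0021, 0.1659, -1.8371]  P^+=[0.2875 0.0262 0.0099; 0.0262 0.1565 -0.0180; 0.0099 -0.0180 0.2156]
step 2: x^-=[0.8883, 0.3930, -1.5484]  P^-=[0.6785 0.0283 0.0438; 0.0283 0.4657 -0.0068; 0.0438 -0.0068 0.3344]  S=[1.1963 0.0368 0.0379; 0.0368 0.6612 0.0496; 0.0379 0.0496 0.7102]  K=[0.5613 -0.1161 0.1747; 0.0669 0.6969 -0.0366; -0.0387 0.0136 0.4803]  nu=[-4.5463, 3.8949, 1.1822]  x^+=[-1.9091, 2.7600, -0.7518]  P^+=[0.2704 0.0214 0.0034; 0.0214 0.1376 -0.0144; 0.0034 -0.0144 0.1694]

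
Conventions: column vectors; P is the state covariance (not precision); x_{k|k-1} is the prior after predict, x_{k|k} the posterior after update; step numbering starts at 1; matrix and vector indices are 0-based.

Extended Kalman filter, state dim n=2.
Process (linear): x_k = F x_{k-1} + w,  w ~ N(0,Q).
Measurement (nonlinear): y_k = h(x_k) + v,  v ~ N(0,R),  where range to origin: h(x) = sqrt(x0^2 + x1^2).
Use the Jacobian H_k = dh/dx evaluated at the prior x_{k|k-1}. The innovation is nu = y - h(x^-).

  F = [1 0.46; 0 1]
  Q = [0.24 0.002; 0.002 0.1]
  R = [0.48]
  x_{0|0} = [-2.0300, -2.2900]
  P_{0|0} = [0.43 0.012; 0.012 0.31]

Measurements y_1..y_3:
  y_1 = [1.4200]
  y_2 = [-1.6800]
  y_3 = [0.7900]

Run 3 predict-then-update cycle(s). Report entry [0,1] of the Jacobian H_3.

H_jac[0,1] = -0.8004

step 1: x^-=[-3.0834, -2.2900]  P^-=[0.7466 0.1566; 0.1566 0.4100]  H_jac=[-0.8028 -0.5962]  S=[1.2569]  K=[-0.5512; -0.2945]  nu=[-2.4208]  x^+=[-1.7491, -1.5770]  P^+=[0.3648 -0.0474; -0.0474 0.3010]
step 2: x^-=[-2.4745, -1.5770]  P^-=[0.6248 0.0930; 0.0930 0.4010]  H_jac=[-0.8433 -0.5374]  S=[1.1245]  K=[-0.5130; -0.2614]  nu=[-4.6143]  x^+=[-0.1072, -0.3709]  P^+=[0.3289 -0.0578; -0.0578 0.3241]
step 3: x^-=[-0.2778, -0.3709]  P^-=[0.5843 0.0933; 0.0933 0.4241]  H_jac=[-0.5995 -0.8004]  S=[1.0512]  K=[-0.4042; -0.3761]  nu=[0.3267]  x^+=[-0.4098, -0.4937]  P^+=[0.4125 -0.0665; -0.0665 0.2754]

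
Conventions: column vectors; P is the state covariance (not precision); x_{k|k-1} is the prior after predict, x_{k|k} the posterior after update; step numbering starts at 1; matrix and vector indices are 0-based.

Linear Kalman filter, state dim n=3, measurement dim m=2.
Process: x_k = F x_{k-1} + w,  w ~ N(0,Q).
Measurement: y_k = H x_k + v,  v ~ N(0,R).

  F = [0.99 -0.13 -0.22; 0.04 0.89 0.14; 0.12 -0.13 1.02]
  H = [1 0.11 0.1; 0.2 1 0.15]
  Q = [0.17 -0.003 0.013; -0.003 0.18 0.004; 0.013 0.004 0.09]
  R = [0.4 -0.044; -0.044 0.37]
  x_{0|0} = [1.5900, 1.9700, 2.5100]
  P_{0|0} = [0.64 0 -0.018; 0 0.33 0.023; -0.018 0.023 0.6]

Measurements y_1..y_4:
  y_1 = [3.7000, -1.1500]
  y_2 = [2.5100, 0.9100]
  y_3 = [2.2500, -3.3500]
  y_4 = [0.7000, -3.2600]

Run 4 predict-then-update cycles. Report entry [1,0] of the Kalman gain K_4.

K[1,0] = -0.0569

step 1: x^-=[0.7658, 2.1683, 2.4949]  P^-=[0.8410 -0.0416 -0.0601; -0.0416 0.4597 0.0740; -0.0601 0.0740 0.7185]  S=[1.2342 0.1415; 0.1415 0.8815]  K=[0.6699 0.0259; -0.0477 0.5323; -0.0061 0.1936]  nu=[2.4462, -3.8457]  x^+=[2.3047, 0.0043, 1.7357]  P^+=[0.2817 -0.0645 -0.0778; -0.0645 0.2143 -0.0154; -0.0778 -0.0154 0.6858]
step 2: x^-=[1.8993, 0.3390, 2.0464]  P^-=[0.5325 -0.1011 -0.1694; -0.1011 0.3543 0.0537; -0.1694 0.0537 0.7982]  S=[0.8899 -0.0124; -0.0124 0.7291]  K=[0.5667 -0.0178; -0.0572 0.4683; -0.0914 0.1899]  nu=[0.3688, -0.1158]  x^+=[2.1103, 0.2637, 1.9907]  P^+=[0.2463 -0.0629 -0.1195; -0.0629 0.1908 -0.0164; -0.1195 -0.0164 0.7641]
step 3: x^-=[1.6170, 0.5978, 2.2495]  P^-=[0.5189 -0.1059 -0.2327; -0.1059 0.3366 0.0643; -0.2327 0.0643 0.8688]  S=[0.8632 -0.0305; -0.0305 0.7099]  K=[0.5597 -0.0282; -0.0563 0.4555; -0.1536 0.2020]  nu=[0.3423, -4.6086]  x^+=[1.9383, -1.5208, 1.2658]  P^+=[0.2470 -0.0618 -0.1509; -0.0618 0.1850 -0.0109; -0.1509 -0.0109 0.8175]
step 4: x^-=[1.8381, -1.0988, 1.7214]  P^-=[0.5358 -0.1112 -0.2763; -0.1112 0.3342 0.0758; -0.2763 0.0758 0.9151]  S=[0.8709 -0.0381; -0.0381 0.7079]  K=[0.5679 -0.0336; -0.0569 0.4536; -0.1933 0.2125]  nu=[-1.1894, -2.7871]  x^+=[1.2564, -2.2954, 1.3590]  P^+=[0.2526 -0.0623 -0.1708; -0.0623 0.1837 -0.0058; -0.1708 -0.0058 0.8475]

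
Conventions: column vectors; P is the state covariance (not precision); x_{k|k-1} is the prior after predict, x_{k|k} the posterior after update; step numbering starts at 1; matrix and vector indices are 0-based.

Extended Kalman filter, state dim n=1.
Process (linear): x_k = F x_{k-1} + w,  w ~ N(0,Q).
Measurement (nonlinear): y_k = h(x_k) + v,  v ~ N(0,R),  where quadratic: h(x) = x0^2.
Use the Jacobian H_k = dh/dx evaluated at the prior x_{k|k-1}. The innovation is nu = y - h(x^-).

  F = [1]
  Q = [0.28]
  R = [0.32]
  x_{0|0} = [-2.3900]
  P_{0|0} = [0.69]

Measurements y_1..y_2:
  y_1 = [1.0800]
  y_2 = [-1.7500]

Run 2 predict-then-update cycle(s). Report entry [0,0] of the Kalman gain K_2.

step 1: x^-=[-2.3900]  P^-=[0.9700]  H_jac=[-4.7800]  S=[22.4829]  K=[-0.2062]  nu=[-4.6321]  x^+=[-1.4347]  P^+=[0.0138]
step 2: x^-=[-1.4347]  P^-=[0.2938]  H_jac=[-2.8695]  S=[2.7392]  K=[-0.3078]  nu=[-3.8085]  x^+=[-0.2626]  P^+=[0.0343]

K[0,0] = -0.3078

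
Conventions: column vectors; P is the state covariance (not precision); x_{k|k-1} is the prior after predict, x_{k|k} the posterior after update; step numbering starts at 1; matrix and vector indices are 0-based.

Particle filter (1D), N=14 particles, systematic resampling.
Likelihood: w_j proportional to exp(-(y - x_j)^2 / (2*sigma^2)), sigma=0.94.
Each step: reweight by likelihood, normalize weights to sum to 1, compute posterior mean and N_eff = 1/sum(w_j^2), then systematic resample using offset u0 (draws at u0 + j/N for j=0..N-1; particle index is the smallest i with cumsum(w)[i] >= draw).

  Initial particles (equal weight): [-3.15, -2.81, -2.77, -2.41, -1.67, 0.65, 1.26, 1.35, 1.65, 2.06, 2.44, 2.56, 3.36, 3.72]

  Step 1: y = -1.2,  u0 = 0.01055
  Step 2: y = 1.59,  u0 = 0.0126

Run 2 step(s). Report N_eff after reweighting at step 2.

N_eff = 1.0502

step 1: w=[0.0546, 0.1083, 0.1164, 0.2051, 0.4144, 0.0677, 0.0153, 0.0119, 0.0047, 0.0011, 0.0003, 0.0002, 0.0000, 0.0000]  mean=-1.8947  Neff=4.0477  idx=[0, 1, 1, 2, 3, 3, 3, 4, 4, 4, 4, 4, 4, 5]
step 2: w=[0.0000, 0.0000, 0.0000, 0.0000, 0.0002, 0.0002, 0.0002, 0.0039, 0.0039, 0.0039, 0.0039, 0.0039, 0.0039, 0.9757]  mean=0.5932  Neff=1.0502  idx=[10, 13, 13, 13, 13, 13, 13, 13, 13, 13, 13, 13, 13, 13]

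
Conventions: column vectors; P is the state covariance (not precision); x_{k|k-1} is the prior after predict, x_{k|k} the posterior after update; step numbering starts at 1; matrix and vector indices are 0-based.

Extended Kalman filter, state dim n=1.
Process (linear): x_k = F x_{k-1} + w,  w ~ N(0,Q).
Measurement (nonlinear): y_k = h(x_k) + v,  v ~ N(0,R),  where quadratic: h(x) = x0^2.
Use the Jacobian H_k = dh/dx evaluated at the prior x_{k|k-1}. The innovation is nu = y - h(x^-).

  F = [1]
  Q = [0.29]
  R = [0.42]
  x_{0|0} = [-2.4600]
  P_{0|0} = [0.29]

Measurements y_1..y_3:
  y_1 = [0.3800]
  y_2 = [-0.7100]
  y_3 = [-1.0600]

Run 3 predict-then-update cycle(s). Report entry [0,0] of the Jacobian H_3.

H_jac[0,0] = -1.1103

step 1: x^-=[-2.4600]  P^-=[0.5800]  H_jac=[-4.9200]  S=[14.4597]  K=[-0.1973]  nu=[-5.6716]  x^+=[-1.3407]  P^+=[0.0168]
step 2: x^-=[-1.3407]  P^-=[0.3068]  H_jac=[-2.6814]  S=[2.6263]  K=[-0.3133]  nu=[-2.5075]  x^+=[-0.5551]  P^+=[0.0491]
step 3: x^-=[-0.5551]  P^-=[0.3391]  H_jac=[-1.1103]  S=[0.8380]  K=[-0.4493]  nu=[-1.3682]  x^+=[0.0595]  P^+=[0.1699]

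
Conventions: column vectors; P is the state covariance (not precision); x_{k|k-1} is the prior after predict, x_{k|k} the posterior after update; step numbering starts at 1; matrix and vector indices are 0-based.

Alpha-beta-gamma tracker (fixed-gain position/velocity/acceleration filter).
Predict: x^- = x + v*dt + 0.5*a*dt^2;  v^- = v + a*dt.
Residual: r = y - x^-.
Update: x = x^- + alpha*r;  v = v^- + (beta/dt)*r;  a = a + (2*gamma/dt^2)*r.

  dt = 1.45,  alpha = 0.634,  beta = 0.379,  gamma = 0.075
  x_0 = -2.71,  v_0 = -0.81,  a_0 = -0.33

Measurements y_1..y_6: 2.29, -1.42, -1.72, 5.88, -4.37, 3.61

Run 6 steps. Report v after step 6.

v_post = 0.5130

step 1: x_pred=-4.2314  r=6.5214  x^+=-0.0968  v^+=0.4161  a^+=0.1353
step 2: x_pred=0.6486  r=-2.0686  x^+=-0.6629  v^+=0.0715  a^+=-0.0123
step 3: x_pred=-0.5722  r=-1.1478  x^+=-1.2999  v^+=-0.2464  a^+=-0.0942
step 4: x_pred=-1.7562  r=7.6362  x^+=3.0851  v^+=1.6129  a^+=0.4506
step 5: x_pred=5.8976  r=-10.2676  x^+=-0.6121  v^+=-0.4175  a^+=-0.2819
step 6: x_pred=-1.5138  r=5.1238  x^+=1.7347  v^+=0.5130  a^+=0.0836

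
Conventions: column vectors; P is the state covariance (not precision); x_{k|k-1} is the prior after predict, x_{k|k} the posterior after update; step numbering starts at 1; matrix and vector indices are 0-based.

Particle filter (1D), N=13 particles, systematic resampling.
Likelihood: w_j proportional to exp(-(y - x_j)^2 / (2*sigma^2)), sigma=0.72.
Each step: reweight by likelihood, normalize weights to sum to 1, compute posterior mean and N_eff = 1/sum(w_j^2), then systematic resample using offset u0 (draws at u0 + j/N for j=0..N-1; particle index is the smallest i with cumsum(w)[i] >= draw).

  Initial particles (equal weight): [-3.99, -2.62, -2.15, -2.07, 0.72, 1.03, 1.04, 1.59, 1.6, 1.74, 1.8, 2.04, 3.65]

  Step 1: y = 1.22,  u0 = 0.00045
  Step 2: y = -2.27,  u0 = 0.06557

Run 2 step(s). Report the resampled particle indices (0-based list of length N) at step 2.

step 1: w=[0.0000, 0.0000, 0.0000, 0.0000, 0.1211, 0.1489, 0.1494, 0.1351, 0.1341, 0.1188, 0.1114, 0.0806, 0.0005]  mean=1.3989  Neff=7.7864  idx=[4, 4, 5, 5, 6, 6, 7, 7, 8, 9, 9, 10, 11]
step 2: w=[0.3841, 0.3841, 0.0586, 0.0586, 0.0550, 0.0550, 0.0012, 0.0012, 0.0011, 0.0004, 0.0004, 0.0002, 0.0000]  mean=0.7957  Neff=3.2464  idx=[0, 0, 0, 0, 0, 1, 1, 1, 1, 1, 3, 4, 5]

resampled_idx = [0, 0, 0, 0, 0, 1, 1, 1, 1, 1, 3, 4, 5]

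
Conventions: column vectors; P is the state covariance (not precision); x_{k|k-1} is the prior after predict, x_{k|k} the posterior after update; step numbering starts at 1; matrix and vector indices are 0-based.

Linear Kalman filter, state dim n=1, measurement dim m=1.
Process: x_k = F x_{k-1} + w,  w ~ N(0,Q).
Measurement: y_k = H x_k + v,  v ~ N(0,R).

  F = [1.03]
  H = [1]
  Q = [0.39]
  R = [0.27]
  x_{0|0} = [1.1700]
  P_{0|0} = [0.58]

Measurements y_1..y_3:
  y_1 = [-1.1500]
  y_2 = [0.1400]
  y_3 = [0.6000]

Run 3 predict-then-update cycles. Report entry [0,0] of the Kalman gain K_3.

step 1: x^-=[1.2051]  P^-=[1.0053]  S=[1.2753]  K=[0.7883]  nu=[-2.3551]  x^+=[-0.6514]  P^+=[0.2128]
step 2: x^-=[-0.6709]  P^-=[0.6158]  S=[0.8858]  K=[0.6952]  nu=[0.8109]  x^+=[-0.1072]  P^+=[0.1877]
step 3: x^-=[-0.1104]  P^-=[0.5891]  S=[0.8591]  K=[0.6857]  nu=[0.7104]  x^+=[0.3767]  P^+=[0.1851]

K[0,0] = 0.6857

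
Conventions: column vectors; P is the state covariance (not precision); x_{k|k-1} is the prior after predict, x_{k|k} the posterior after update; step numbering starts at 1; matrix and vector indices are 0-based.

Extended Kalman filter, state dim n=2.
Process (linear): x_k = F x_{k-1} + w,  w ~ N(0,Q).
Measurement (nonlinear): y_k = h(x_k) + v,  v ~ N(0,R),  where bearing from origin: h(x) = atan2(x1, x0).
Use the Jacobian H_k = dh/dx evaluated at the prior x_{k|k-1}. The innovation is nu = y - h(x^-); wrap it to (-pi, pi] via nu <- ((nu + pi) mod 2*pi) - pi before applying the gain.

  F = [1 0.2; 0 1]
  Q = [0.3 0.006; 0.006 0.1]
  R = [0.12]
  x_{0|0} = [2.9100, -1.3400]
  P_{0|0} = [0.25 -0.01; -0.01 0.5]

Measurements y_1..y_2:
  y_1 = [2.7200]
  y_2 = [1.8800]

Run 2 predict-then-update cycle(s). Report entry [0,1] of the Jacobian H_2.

H_jac[0,1] = -0.0030

step 1: x^-=[2.6420, -1.3400]  P^-=[0.5660 0.0960; 0.0960 0.6000]  H_jac=[0.1527 0.3011]  S=[0.1964]  K=[0.5872; 0.9943]  nu=[-3.0938]  x^+=[0.8254, -4.4163]  P^+=[0.4983 -0.0187; -0.0187 0.4058]
step 2: x^-=[-0.0579, -4.4163]  P^-=[0.8070 0.0685; 0.0685 0.5058]  H_jac=[0.2264 -0.0030]  S=[0.1613]  K=[1.1316; 0.0868]  nu=[-2.8193]  x^+=[-3.2483, -4.6611]  P^+=[0.6005 0.0526; 0.0526 0.5046]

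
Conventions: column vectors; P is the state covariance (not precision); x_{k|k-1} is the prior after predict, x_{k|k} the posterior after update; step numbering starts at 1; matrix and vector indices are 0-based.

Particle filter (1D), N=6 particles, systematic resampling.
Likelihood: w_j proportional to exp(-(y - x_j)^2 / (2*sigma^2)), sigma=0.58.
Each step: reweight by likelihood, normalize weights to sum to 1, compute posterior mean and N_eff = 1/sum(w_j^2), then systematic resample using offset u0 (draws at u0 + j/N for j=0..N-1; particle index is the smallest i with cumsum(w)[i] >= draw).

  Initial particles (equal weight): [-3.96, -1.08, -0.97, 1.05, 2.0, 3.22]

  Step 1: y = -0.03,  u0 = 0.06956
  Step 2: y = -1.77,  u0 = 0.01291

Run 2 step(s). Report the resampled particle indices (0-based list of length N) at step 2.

step 1: w=[0.0000, 0.3026, 0.4189, 0.2751, 0.0034, 0.0000]  mean=-0.4374  Neff=2.9178  idx=[1, 1, 2, 2, 3, 3]
step 2: w=[0.2803, 0.2803, 0.2197, 0.2197, 0.0000, 0.0000]  mean=-1.0316  Neff=3.9422  idx=[0, 0, 1, 1, 2, 3]

resampled_idx = [0, 0, 1, 1, 2, 3]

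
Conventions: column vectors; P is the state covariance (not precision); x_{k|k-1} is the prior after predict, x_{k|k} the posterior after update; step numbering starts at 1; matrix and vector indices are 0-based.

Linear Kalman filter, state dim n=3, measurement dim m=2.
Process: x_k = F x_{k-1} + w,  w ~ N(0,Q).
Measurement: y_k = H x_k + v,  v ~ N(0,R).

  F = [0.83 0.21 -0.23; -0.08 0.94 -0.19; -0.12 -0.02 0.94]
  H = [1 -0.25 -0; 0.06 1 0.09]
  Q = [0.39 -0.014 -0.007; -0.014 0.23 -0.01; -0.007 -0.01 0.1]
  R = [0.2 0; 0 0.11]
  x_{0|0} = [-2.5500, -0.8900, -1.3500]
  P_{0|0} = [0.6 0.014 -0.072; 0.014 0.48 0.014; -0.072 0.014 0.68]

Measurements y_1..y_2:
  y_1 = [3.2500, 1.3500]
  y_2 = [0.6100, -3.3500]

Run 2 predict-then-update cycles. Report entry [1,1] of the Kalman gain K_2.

K[1,1] = 0.7729

step 1: x^-=[-1.9929, -0.3761, -0.9452]  P^-=[0.8915 0.0878 -0.2717; 0.0878 0.6732 -0.1201; -0.2717 -0.1201 0.7255]  S=[1.0897 -0.0501; -0.0501 0.7783]  K=[0.8073 0.2021; -0.0346 0.8557; -0.2267 -0.1059]  nu=[5.1489, 1.9307]  x^+=[2.5538, 1.0980, -2.3168]  P^+=[0.1659 0.0179 -0.0622; 0.0179 0.0991 -0.0676; -0.0622 -0.0676 0.6631]
step 2: x^-=[2.8831, 1.2680, -2.5062]  P^-=[0.5803 0.0632 -0.2320; 0.0632 0.3622 -0.1874; -0.2320 -0.1874 0.7051]  S=[0.7713 -0.0102; -0.0102 0.4513]  K=[0.7343 0.1874; -0.0253 0.7729; -0.2441 -0.3110]  nu=[-1.9561, -4.5655]  x^+=[0.5912, -2.2113, -0.6087]  P^+=[0.1513 0.0179 -0.0702; 0.0179 0.0916 -0.0855; -0.0702 -0.0855 0.6170]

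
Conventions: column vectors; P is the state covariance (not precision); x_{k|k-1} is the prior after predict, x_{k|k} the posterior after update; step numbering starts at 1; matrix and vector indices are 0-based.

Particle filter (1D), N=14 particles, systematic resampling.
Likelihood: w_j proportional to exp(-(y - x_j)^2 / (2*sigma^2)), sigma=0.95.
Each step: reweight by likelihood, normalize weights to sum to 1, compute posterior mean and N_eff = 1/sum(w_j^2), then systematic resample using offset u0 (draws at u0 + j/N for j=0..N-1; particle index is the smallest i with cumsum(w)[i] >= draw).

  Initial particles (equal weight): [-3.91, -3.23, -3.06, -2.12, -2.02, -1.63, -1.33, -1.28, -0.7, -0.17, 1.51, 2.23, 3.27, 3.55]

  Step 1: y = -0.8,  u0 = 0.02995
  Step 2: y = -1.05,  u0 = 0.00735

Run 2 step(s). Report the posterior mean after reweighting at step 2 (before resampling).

post_mean = -1.1655

step 1: w=[0.0009, 0.0073, 0.0114, 0.0733, 0.0844, 0.1314, 0.1647, 0.1694, 0.1914, 0.1545, 0.0100, 0.0012, 0.0000, 0.0000]  mean=-1.1804  Neff=6.8303  idx=[3, 4, 4, 5, 6, 6, 6, 7, 7, 8, 8, 8, 9, 9]
step 2: w=[0.0462, 0.0518, 0.0518, 0.0724, 0.0835, 0.0835, 0.0835, 0.0847, 0.0847, 0.0815, 0.0815, 0.0815, 0.0568, 0.0568]  mean=-1.1655  Neff=13.4488  idx=[0, 1, 3, 3, 4, 5, 6, 7, 8, 9, 9, 10, 11, 12]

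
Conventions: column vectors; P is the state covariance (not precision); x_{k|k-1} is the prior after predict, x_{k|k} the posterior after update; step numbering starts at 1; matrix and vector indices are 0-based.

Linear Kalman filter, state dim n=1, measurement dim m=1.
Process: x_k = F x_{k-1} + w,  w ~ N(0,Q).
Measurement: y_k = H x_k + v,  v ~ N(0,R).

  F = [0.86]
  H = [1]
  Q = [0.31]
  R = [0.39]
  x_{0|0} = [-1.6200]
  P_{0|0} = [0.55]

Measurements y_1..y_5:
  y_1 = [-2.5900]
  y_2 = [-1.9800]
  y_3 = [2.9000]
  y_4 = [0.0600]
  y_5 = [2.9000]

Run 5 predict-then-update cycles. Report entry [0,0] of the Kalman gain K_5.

step 1: x^-=[-1.3932]  P^-=[0.7168]  S=[1.1068]  K=[0.6476]  nu=[-1.1968]  x^+=[-2.1683]  P^+=[0.2526]
step 2: x^-=[-1.8647]  P^-=[0.4968]  S=[0.8868]  K=[0.5602]  nu=[-0.1153]  x^+=[-1.9293]  P^+=[0.2185]
step 3: x^-=[-1.6592]  P^-=[0.4716]  S=[0.8616]  K=[0.5473]  nu=[4.5592]  x^+=[0.8363]  P^+=[0.2135]
step 4: x^-=[0.7192]  P^-=[0.4679]  S=[0.8579]  K=[0.5454]  nu=[-0.6592]  x^+=[0.3597]  P^+=[0.2127]
step 5: x^-=[0.3093]  P^-=[0.4673]  S=[0.8573]  K=[0.5451]  nu=[2.5907]  x^+=[1.7215]  P^+=[0.2126]

K[0,0] = 0.5451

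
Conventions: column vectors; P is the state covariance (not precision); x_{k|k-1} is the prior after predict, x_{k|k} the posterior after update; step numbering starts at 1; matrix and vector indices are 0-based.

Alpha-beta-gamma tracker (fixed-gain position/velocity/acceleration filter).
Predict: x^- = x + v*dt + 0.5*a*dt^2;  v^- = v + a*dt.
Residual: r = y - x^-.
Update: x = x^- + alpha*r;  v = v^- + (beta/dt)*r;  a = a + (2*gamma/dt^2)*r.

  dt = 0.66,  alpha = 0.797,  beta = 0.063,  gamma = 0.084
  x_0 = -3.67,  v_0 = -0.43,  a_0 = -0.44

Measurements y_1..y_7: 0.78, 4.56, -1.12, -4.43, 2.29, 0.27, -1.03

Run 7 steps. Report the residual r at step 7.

resid = -2.5817

step 1: x_pred=-4.0496  r=4.8296  x^+=-0.2004  v^+=-0.2594  a^+=1.4227
step 2: x_pred=-0.0618  r=4.6218  x^+=3.6218  v^+=1.1207  a^+=3.2052
step 3: x_pred=5.0596  r=-6.1796  x^+=0.1344  v^+=2.6463  a^+=0.8219
step 4: x_pred=2.0600  r=-6.4900  x^+=-3.1125  v^+=2.5692  a^+=-1.6812
step 5: x_pred=-1.7830  r=4.0730  x^+=1.4632  v^+=1.8484  a^+=-0.1103
step 6: x_pred=2.6591  r=-2.3891  x^+=0.7550  v^+=1.5476  a^+=-1.0317
step 7: x_pred=1.5517  r=-2.5817  x^+=-0.5059  v^+=0.6202  a^+=-2.0274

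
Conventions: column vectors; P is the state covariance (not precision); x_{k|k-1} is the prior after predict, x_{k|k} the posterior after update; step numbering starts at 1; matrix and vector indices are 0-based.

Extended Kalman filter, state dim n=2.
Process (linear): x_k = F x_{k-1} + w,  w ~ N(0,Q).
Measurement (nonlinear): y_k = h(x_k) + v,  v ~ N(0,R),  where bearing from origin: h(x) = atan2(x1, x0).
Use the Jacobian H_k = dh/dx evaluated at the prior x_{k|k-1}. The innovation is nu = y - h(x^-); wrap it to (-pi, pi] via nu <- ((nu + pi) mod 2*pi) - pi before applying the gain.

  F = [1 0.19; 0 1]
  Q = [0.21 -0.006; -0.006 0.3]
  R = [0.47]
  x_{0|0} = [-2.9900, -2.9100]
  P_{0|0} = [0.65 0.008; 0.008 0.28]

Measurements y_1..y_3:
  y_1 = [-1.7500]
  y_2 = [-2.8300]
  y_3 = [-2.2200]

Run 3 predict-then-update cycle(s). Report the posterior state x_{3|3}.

x_post = [-4.5389, -3.0556]

step 1: x^-=[-3.5429, -2.9100]  P^-=[0.8731 0.0552; 0.0552 0.5800]  H_jac=[0.1384 -0.1685]  S=[0.5006]  K=[0.2229; -0.1800]  nu=[0.7040]  x^+=[-3.3860, -3.0367]  P^+=[0.8483 0.0753; 0.0753 0.5638]
step 2: x^-=[-3.9630, -3.0367]  P^-=[1.1072 0.1764; 0.1764 0.8638]  H_jac=[0.1218 -0.1590]  S=[0.5014]  K=[0.2131; -0.2310]  nu=[-0.3422]  x^+=[-4.0359, -2.9577]  P^+=[1.0845 0.2011; 0.2011 0.8370]
step 3: x^-=[-4.5979, -2.9577]  P^-=[1.4011 0.3541; 0.3541 1.1370]  H_jac=[0.0990 -0.1538]  S=[0.4998]  K=[0.1684; -0.2798]  nu=[0.3500]  x^+=[-4.5389, -3.0556]  P^+=[1.3869 0.3777; 0.3777 1.0979]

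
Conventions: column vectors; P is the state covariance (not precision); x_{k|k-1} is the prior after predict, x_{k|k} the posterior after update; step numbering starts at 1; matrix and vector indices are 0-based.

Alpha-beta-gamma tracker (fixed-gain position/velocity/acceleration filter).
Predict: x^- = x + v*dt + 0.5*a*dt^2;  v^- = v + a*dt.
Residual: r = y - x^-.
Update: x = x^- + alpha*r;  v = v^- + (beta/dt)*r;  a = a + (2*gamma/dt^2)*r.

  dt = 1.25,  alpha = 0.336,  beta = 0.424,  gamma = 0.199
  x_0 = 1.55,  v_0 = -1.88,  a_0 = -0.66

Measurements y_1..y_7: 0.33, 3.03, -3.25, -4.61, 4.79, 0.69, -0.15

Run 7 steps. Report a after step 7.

a_post = -1.0392

step 1: x_pred=-1.3156  r=1.6456  x^+=-0.7627  v^+=-2.1468  a^+=-0.2408
step 2: x_pred=-3.6343  r=6.6643  x^+=-1.3951  v^+=-0.1873  a^+=1.4567
step 3: x_pred=-0.4912  r=-2.7588  x^+=-1.4181  v^+=0.6978  a^+=0.7540
step 4: x_pred=0.0432  r=-4.6532  x^+=-1.5203  v^+=0.0619  a^+=-0.4313
step 5: x_pred=-1.7798  r=6.5698  x^+=0.4277  v^+=1.7513  a^+=1.2422
step 6: x_pred=3.5873  r=-2.8973  x^+=2.6138  v^+=2.3213  a^+=0.5042
step 7: x_pred=5.9093  r=-6.0593  x^+=3.8734  v^+=0.8962  a^+=-1.0392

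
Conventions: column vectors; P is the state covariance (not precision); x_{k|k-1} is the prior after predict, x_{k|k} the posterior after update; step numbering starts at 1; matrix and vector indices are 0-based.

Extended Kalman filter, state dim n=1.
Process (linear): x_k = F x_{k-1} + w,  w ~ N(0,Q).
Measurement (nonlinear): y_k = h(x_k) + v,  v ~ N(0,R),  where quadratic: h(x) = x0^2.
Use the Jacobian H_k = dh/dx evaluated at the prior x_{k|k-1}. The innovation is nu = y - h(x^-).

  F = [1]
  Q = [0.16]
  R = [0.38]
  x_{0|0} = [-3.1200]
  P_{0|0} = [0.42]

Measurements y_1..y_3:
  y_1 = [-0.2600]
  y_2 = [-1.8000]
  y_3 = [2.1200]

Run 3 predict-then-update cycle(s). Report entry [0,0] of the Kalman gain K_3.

K[0,0] = -0.3222

step 1: x^-=[-3.1200]  P^-=[0.5800]  H_jac=[-6.2400]  S=[22.9638]  K=[-0.1576]  nu=[-9.9944]  x^+=[-1.5448]  P^+=[0.0096]
step 2: x^-=[-1.5448]  P^-=[0.1696]  H_jac=[-3.0897]  S=[1.9990]  K=[-0.2621]  nu=[-4.1865]  x^+=[-0.4474]  P^+=[0.0322]
step 3: x^-=[-0.4474]  P^-=[0.1922]  H_jac=[-0.8948]  S=[0.5339]  K=[-0.3222]  nu=[1.9198]  x^+=[-1.0659]  P^+=[0.1368]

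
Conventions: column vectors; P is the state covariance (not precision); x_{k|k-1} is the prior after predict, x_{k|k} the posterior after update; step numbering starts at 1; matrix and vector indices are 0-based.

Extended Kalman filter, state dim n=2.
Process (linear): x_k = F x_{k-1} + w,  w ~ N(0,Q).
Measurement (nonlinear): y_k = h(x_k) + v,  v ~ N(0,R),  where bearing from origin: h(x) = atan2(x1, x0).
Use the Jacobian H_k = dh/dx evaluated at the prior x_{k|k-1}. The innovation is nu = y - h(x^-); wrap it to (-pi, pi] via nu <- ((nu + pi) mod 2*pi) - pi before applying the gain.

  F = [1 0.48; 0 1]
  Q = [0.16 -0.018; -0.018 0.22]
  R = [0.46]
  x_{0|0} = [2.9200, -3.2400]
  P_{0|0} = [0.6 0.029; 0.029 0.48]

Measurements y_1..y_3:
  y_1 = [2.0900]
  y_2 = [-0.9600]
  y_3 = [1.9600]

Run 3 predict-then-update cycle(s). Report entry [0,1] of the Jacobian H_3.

step 1: x^-=[1.3648, -3.2400]  P^-=[0.8984 0.2414; 0.2414 0.7000]  H_jac=[0.2621 0.1104]  S=[0.5442]  K=[0.4817; 0.2583]  nu=[-3.0211]  x^+=[-0.0904, -4.0203]  P^+=[0.7721 0.1737; 0.1737 0.6637]
step 2: x^-=[-2.0202, -4.0203]  P^-=[1.2518 0.4743; 0.4743 0.8837]  H_jac=[0.1986 -0.0998]  S=[0.4994]  K=[0.4030; 0.0120]  nu=[1.0764]  x^+=[-1.5863, -4.0074]  P^+=[1.1707 0.4718; 0.4718 0.8836]
step 3: x^-=[-3.5099, -4.0074]  P^-=[1.9872 0.8780; 0.8780 1.1036]  H_jac=[0.1412 -0.1237]  S=[0.4858]  K=[0.3541; -0.0258]  nu=[-2.0331]  x^+=[-4.2298, -3.9550]  P^+=[1.9263 0.8824; 0.8824 1.1033]

H_jac[0,1] = -0.1237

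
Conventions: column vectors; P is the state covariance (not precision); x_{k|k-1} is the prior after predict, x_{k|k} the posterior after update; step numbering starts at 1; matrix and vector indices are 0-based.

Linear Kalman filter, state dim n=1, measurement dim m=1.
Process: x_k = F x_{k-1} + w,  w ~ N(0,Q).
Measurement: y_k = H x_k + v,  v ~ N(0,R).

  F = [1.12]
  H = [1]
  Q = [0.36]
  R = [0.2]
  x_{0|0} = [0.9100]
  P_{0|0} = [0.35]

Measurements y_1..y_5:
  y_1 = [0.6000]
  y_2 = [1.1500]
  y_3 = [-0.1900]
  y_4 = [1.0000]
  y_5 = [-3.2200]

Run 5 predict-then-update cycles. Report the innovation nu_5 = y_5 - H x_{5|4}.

step 1: x^-=[1.0192]  P^-=[0.7990]  S=[0.9990]  K=[0.7998]  nu=[-0.4192]  x^+=[0.6839]  P^+=[0.1600]
step 2: x^-=[0.7660]  P^-=[0.5607]  S=[0.7607]  K=[0.7371]  nu=[0.3840]  x^+=[1.0490]  P^+=[0.1474]
step 3: x^-=[1.1749]  P^-=[0.5449]  S=[0.7449]  K=[0.7315]  nu=[-1.3649]  x^+=[0.1765]  P^+=[0.1463]
step 4: x^-=[0.1976]  P^-=[0.5435]  S=[0.7435]  K=[0.7310]  nu=[0.8024]  x^+=[0.7842]  P^+=[0.1462]
step 5: x^-=[0.8783]  P^-=[0.5434]  S=[0.7434]  K=[0.7310]  nu=[-4.0983]  x^+=[-2.1174]  P^+=[0.1462]

innov = [-4.0983]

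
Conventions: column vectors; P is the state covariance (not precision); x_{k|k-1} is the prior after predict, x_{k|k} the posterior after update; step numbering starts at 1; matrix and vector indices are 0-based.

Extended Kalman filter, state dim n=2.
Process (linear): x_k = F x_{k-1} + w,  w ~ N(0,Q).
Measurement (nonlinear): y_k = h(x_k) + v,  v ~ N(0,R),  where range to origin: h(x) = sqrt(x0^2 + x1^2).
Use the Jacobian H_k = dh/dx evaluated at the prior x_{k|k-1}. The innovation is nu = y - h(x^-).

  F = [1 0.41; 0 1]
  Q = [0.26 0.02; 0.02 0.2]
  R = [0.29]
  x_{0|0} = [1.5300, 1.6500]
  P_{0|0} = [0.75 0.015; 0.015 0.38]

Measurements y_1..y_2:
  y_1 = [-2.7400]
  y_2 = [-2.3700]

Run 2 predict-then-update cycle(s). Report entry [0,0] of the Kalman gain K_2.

K[0,0] = -0.6515

step 1: x^-=[2.2065, 1.6500]  P^-=[1.0862 0.1908; 0.1908 0.5800]  H_jac=[0.8008 0.5989]  S=[1.3777]  K=[0.7143; 0.3630]  nu=[-5.4952]  x^+=[-1.7190, -0.3450]  P^+=[0.3832 -0.1665; -0.1665 0.3984]
step 2: x^-=[-1.8604, -0.3450]  P^-=[0.5736 0.0169; 0.0169 0.5984]  H_jac=[-0.9832 -0.1823]  S=[0.8705]  K=[-0.6515; -0.1444]  nu=[-4.2621]  x^+=[0.9162, 0.2705]  P^+=[0.2042 -0.0650; -0.0650 0.5803]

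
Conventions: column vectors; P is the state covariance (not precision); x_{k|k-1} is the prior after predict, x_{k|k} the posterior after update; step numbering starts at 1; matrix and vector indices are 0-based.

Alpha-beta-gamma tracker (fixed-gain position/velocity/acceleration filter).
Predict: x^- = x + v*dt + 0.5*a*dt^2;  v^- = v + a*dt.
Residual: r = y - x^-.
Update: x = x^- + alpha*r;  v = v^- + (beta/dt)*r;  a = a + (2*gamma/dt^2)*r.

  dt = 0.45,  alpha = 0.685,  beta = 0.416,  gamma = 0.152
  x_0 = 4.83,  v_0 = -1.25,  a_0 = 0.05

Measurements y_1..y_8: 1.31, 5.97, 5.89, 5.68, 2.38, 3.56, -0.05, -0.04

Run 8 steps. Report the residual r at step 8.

resid = 3.4170

step 1: x_pred=4.2726  r=-2.9626  x^+=2.2432  v^+=-3.9662  a^+=-4.3975
step 2: x_pred=0.0132  r=5.9568  x^+=4.0936  v^+=-0.4383  a^+=4.5451
step 3: x_pred=4.3565  r=1.5335  x^+=5.4070  v^+=3.0246  a^+=6.8472
step 4: x_pred=7.4613  r=-1.7813  x^+=6.2411  v^+=4.4591  a^+=4.1731
step 5: x_pred=8.6702  r=-6.2902  x^+=4.3614  v^+=0.5220  a^+=-5.2700
step 6: x_pred=4.0627  r=-0.5027  x^+=3.7184  v^+=-2.3143  a^+=-6.0248
step 7: x_pred=2.0669  r=-2.1169  x^+=0.6168  v^+=-6.9824  a^+=-9.2028
step 8: x_pred=-3.4570  r=3.4170  x^+=-1.1164  v^+=-7.9648  a^+=-4.0730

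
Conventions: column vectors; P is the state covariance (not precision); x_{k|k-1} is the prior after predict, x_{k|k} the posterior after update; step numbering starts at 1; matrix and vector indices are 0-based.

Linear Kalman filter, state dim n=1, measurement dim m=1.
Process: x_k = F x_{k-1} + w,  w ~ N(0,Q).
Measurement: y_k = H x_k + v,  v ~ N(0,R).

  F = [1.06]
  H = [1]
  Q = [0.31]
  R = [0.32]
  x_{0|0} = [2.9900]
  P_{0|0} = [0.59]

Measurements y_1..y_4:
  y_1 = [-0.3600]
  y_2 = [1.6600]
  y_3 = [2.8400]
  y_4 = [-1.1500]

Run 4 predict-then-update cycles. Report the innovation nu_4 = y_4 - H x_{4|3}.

innov = [-3.5698]

step 1: x^-=[3.1694]  P^-=[0.9729]  S=[1.2929]  K=[0.7525]  nu=[-3.5294]  x^+=[0.5135]  P^+=[0.2408]
step 2: x^-=[0.5443]  P^-=[0.5806]  S=[0.9006]  K=[0.6447]  nu=[1.1157]  x^+=[1.2636]  P^+=[0.2063]
step 3: x^-=[1.3394]  P^-=[0.5418]  S=[0.8618]  K=[0.6287]  nu=[1.5006]  x^+=[2.2828]  P^+=[0.2012]
step 4: x^-=[2.4198]  P^-=[0.5360]  S=[0.8560]  K=[0.6262]  nu=[-3.5698]  x^+=[0.1844]  P^+=[0.2004]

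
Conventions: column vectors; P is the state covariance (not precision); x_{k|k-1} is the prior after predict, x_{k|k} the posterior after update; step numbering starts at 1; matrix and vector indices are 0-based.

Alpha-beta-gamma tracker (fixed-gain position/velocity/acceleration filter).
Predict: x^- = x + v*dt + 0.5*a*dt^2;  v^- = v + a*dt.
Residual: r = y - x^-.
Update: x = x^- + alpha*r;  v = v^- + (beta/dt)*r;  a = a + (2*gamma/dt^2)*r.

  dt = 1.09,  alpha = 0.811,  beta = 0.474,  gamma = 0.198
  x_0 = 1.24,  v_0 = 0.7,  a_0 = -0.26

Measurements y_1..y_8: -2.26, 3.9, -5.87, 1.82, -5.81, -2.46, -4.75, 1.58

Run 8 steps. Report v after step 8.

step 1: x_pred=1.8485  r=-4.1085  x^+=-1.4835  v^+=-1.3701  a^+=-1.6294
step 2: x_pred=-3.9448  r=7.8448  x^+=2.4173  v^+=0.2653  a^+=0.9853
step 3: x_pred=3.2918  r=-9.1618  x^+=-4.1384  v^+=-2.6448  a^+=-2.0684
step 4: x_pred=-8.2500  r=10.0700  x^+=-0.0832  v^+=-0.5203  a^+=1.2880
step 5: x_pred=0.1148  r=-5.9248  x^+=-4.6902  v^+=-1.6928  a^+=-0.6867
step 6: x_pred=-6.9434  r=4.4834  x^+=-3.3074  v^+=-0.4917  a^+=0.8076
step 7: x_pred=-3.3636  r=-1.3864  x^+=-4.4880  v^+=-0.2144  a^+=0.3455
step 8: x_pred=-4.5164  r=6.0964  x^+=0.4278  v^+=2.8133  a^+=2.3775

v_post = 2.8133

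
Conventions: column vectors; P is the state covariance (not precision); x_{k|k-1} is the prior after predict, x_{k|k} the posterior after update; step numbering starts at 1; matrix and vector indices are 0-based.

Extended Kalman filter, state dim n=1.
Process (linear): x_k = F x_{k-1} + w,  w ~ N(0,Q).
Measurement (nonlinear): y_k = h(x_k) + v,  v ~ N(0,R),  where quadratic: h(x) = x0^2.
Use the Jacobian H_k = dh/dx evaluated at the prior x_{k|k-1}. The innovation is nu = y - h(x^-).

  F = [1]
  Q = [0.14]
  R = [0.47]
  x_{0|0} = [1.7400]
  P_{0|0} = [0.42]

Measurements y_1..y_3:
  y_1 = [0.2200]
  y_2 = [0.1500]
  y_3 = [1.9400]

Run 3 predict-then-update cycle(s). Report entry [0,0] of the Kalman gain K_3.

step 1: x^-=[1.7400]  P^-=[0.5600]  H_jac=[3.4800]  S=[7.2518]  K=[0.2687]  nu=[-2.8076]  x^+=[0.9855]  P^+=[0.0363]
step 2: x^-=[0.9855]  P^-=[0.1763]  H_jac=[1.9710]  S=[1.1549]  K=[0.3009]  nu=[-0.8212]  x^+=[0.7384]  P^+=[0.0717]
step 3: x^-=[0.7384]  P^-=[0.2117]  H_jac=[1.4768]  S=[0.9318]  K=[0.3356]  nu=[1.3947]  x^+=[1.2065]  P^+=[0.1068]

K[0,0] = 0.3356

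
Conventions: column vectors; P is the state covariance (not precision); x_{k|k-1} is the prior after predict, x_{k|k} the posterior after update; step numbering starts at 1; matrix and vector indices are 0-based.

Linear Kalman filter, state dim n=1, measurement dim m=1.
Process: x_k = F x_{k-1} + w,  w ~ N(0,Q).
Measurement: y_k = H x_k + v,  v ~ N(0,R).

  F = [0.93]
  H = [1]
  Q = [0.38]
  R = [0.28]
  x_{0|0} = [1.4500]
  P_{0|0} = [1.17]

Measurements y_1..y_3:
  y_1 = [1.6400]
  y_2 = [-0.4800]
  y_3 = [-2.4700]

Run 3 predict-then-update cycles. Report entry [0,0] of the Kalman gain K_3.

step 1: x^-=[1.3485]  P^-=[1.3919]  S=[1.6719]  K=[0.8325]  nu=[0.2915]  x^+=[1.5912]  P^+=[0.2331]
step 2: x^-=[1.4798]  P^-=[0.5816]  S=[0.8616]  K=[0.6750]  nu=[-1.9598]  x^+=[0.1569]  P^+=[0.1890]
step 3: x^-=[0.1459]  P^-=[0.5435]  S=[0.8235]  K=[0.6600]  nu=[-2.6159]  x^+=[-1.5805]  P^+=[0.1848]

K[0,0] = 0.6600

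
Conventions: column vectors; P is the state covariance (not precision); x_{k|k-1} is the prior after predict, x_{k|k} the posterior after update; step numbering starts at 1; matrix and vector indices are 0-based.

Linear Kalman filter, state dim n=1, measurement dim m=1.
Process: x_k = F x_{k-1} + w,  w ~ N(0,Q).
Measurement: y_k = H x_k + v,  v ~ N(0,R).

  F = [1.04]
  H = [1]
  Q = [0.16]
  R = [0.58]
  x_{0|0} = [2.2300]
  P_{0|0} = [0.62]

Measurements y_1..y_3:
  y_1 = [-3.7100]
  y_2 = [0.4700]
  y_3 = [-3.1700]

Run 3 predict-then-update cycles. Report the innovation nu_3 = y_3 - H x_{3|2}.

innov = [-2.7072]

step 1: x^-=[2.3192]  P^-=[0.8306]  S=[1.4106]  K=[0.5888]  nu=[-6.0292]  x^+=[-1.2309]  P^+=[0.3415]
step 2: x^-=[-1.2802]  P^-=[0.5294]  S=[1.1094]  K=[0.4772]  nu=[1.7502]  x^+=[-0.4450]  P^+=[0.2768]
step 3: x^-=[-0.4628]  P^-=[0.4594]  S=[1.0394]  K=[0.4420]  nu=[-2.7072]  x^+=[-1.6593]  P^+=[0.2563]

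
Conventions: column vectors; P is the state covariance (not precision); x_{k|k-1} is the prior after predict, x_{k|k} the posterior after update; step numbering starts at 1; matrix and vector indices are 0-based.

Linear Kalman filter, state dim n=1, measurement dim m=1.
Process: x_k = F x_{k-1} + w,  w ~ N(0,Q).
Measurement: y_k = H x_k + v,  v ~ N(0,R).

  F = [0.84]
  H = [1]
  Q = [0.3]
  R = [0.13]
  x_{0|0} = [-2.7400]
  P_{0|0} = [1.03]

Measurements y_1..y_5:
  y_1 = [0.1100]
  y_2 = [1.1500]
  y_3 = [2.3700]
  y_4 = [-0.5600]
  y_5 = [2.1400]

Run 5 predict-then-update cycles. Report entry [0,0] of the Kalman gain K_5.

step 1: x^-=[-2.3016]  P^-=[1.0268]  S=[1.1568]  K=[0.8876]  nu=[2.4116]  x^+=[-0.1610]  P^+=[0.1154]
step 2: x^-=[-0.1353]  P^-=[0.3814]  S=[0.5114]  K=[0.7458]  nu=[1.2853]  x^+=[0.8233]  P^+=[0.0970]
step 3: x^-=[0.6916]  P^-=[0.3684]  S=[0.4984]  K=[0.7392]  nu=[1.6784]  x^+=[1.9322]  P^+=[0.0961]
step 4: x^-=[1.6231]  P^-=[0.3678]  S=[0.4978]  K=[0.7389]  nu=[-2.1831]  x^+=[0.0101]  P^+=[0.0961]
step 5: x^-=[0.0085]  P^-=[0.3678]  S=[0.4978]  K=[0.7388]  nu=[2.1315]  x^+=[1.5833]  P^+=[0.0960]

K[0,0] = 0.7388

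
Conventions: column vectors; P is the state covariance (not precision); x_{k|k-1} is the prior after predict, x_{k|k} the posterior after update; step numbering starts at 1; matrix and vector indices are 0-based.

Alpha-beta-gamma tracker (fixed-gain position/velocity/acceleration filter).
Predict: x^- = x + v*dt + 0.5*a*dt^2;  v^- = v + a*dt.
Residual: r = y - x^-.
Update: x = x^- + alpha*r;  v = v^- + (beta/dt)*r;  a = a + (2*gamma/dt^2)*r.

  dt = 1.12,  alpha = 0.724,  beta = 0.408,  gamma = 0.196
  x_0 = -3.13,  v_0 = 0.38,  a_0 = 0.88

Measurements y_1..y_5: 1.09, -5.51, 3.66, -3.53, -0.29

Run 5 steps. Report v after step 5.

v_post = -1.4310

step 1: x_pred=-2.1525  r=3.2425  x^+=0.1951  v^+=2.5468  a^+=1.8933
step 2: x_pred=4.2349  r=-9.7449  x^+=-2.8204  v^+=1.1173  a^+=-1.1520
step 3: x_pred=-2.2916  r=5.9516  x^+=2.0174  v^+=1.9951  a^+=0.7078
step 4: x_pred=4.6958  r=-8.2258  x^+=-1.2597  v^+=-0.2087  a^+=-1.8627
step 5: x_pred=-2.6617  r=2.3717  x^+=-0.9446  v^+=-1.4310  a^+=-1.1216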